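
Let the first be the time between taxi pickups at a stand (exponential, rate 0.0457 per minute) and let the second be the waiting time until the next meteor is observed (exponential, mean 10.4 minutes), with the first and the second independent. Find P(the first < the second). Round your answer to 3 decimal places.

0.322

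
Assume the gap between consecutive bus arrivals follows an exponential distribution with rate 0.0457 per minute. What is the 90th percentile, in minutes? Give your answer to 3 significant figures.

Set 1 − e^(−λt) = 0.9, so t = −ln(0.1)/λ = 2.3026/0.0457 ≈ 50.3848 minutes.

50.4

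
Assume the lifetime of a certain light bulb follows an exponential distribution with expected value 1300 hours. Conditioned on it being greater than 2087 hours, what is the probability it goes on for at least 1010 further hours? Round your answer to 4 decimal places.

0.4598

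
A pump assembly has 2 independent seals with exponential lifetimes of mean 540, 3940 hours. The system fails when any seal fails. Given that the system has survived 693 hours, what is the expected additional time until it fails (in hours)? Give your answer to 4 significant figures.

First-failure rate Σλ = 1/540 + 1/3940 = 0.00210566.
By memorylessness the expected residual is 1/Σλ = 474.911 hours, regardless of the 693 already elapsed.

474.9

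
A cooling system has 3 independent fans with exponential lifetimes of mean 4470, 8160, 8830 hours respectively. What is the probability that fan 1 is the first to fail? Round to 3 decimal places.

Rates: λ_i = 1/mean_i → 0.000223714, 0.000122549, 0.00011325; Σλ = 0.000459513.
P(fan 1 first) = λ_1/Σλ = 0.000223714/0.000459513 ≈ 0.487.

0.487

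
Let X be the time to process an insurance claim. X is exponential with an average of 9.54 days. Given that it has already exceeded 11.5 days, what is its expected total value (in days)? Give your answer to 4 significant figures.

21.04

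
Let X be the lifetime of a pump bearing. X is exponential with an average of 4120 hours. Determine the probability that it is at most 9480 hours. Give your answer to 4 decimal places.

The rate is λ = 1/4120 = 0.000242718 per hour.
P(X ≤ 9480) = 1 − e^(−λ·9480) = 1 − e^(−2.301) ≈ 0.8998.

0.8998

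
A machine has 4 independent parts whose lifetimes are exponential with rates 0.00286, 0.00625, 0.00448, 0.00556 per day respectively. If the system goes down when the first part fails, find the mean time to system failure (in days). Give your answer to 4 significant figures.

52.22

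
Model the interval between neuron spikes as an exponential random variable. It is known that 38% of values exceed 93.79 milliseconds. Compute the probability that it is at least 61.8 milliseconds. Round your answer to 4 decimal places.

0.5286

e^(−λ·93.79) = 0.38 ⇒ λ = −ln(0.38)/93.79 = 0.0103165.
P(X > 61.8) = e^(−0.0103165·61.8) = e^(−0.63756) ≈ 0.5286.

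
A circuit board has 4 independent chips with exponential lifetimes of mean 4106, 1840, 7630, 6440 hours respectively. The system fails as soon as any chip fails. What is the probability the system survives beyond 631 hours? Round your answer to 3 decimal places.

The first failure time is exponential with rate Σλ_i = 1/4106 + 1/1840 + 1/7630 + 1/6440 = 0.00107337 per hour.
P(min > 631) = e^(−0.00107337·631) = e^(−0.67729) ≈ 0.508.

0.508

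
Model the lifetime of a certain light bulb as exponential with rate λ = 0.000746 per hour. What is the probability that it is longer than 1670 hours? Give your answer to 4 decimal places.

0.2877

P(X > 1670) = e^(−λ·1670) = e^(−1.2458) ≈ 0.2877.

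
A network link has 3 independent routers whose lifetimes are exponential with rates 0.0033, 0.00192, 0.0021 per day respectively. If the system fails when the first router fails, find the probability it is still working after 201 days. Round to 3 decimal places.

The time to first failure is exponential with rate Σλ = 0.0033 + 0.00192 + 0.0021 = 0.00732.
P(min > 201) = e^(−0.00732·201) = e^(−1.4713) ≈ 0.230.

0.230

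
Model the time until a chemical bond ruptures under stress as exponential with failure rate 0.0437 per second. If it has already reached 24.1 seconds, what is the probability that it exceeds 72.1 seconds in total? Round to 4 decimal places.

0.1228

By the memoryless property, P(X > 24.1+48 | X > 24.1) = P(X > 48).
P(X > 48) = e^(−2.0976) ≈ 0.1228.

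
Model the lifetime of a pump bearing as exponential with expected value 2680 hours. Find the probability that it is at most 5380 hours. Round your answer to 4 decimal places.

0.8657

The rate is λ = 1/2680 = 0.000373134 per hour.
P(X ≤ 5380) = 1 − e^(−λ·5380) = 1 − e^(−2.0075) ≈ 0.8657.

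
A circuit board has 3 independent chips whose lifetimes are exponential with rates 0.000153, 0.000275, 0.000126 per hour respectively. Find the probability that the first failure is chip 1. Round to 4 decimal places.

0.2762

The time to first failure is exponential with rate Σλ = 0.000153 + 0.000275 + 0.000126 = 0.000554.
P(chip 1 first) = λ_1/Σλ = 0.000153/0.000554 ≈ 0.2762.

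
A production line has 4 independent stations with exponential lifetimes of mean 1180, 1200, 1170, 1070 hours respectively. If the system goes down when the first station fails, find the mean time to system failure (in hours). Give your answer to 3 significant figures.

288

The first failure time is exponential with rate Σλ_i = 1/1180 + 1/1200 + 1/1170 + 1/1070 = 0.00347007 per hour.
E[min] = 1/Σλ = 1/0.00347007 = 288.179 hours.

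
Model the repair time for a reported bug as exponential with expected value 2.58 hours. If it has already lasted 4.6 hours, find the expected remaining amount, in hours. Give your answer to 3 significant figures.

2.58

The rate is λ = 1/2.58 = 0.387597 per hour.
By memorylessness, the remaining amount past any threshold is again Exp(λ) with mean 1/λ = 2.58 hours.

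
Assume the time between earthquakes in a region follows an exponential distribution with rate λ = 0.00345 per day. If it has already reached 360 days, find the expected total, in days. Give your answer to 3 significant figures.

By memorylessness, E[X | X > 360] = 360 + 1/λ = 360 + 289.855 = 649.855 days.

650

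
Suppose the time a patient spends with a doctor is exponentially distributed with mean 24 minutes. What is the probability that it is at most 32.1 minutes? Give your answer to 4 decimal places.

0.7375

The rate is λ = 1/24 = 0.0416667 per minute.
P(X ≤ 32.1) = 1 − e^(−λ·32.1) = 1 − e^(−1.3375) ≈ 0.7375.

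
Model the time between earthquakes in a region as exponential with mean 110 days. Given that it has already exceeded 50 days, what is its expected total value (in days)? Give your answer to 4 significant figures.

160.0

The rate is λ = 1/110 = 0.00909091 per day.
By memorylessness, E[X | X > 50] = 50 + 1/λ = 50 + 110 = 160 days.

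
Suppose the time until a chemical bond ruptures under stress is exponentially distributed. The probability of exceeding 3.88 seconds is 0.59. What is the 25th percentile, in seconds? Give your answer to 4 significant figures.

e^(−λ·3.88) = 0.59 ⇒ λ = −ln(0.59)/3.88 = 0.135988.
25th percentile: 1 − e^(−λt) = 0.25, t = −ln(0.75)/λ = 2.1155 seconds.

2.115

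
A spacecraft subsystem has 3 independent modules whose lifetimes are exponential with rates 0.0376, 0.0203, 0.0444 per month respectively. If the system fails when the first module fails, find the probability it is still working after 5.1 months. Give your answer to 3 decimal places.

The time to first failure is exponential with rate Σλ = 0.0376 + 0.0203 + 0.0444 = 0.1023.
P(min > 5.1) = e^(−0.1023·5.1) = e^(−0.52173) ≈ 0.593.

0.593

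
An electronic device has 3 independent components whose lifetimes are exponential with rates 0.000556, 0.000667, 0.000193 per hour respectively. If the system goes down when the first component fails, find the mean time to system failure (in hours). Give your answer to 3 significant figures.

The time to first failure is exponential with rate Σλ = 0.000556 + 0.000667 + 0.000193 = 0.001416.
E[min] = 1/Σλ = 1/0.001416 = 706.215 hours.

706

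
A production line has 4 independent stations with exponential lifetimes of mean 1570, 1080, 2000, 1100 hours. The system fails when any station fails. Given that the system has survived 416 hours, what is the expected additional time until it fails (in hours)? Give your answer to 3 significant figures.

First-failure rate Σλ = 1/1570 + 1/1080 + 1/2000 + 1/1100 = 0.00297196.
By memorylessness the expected residual is 1/Σλ = 336.478 hours, regardless of the 416 already elapsed.

336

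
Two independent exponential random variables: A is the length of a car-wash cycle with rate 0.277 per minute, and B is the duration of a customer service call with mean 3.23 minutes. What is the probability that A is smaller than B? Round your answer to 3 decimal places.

λ_1 = 0.277, λ_2 = 1/3.23 = 0.309598.
For independent exponentials, P(A < B) = λ_1/(λ_1+λ_2) = 0.277/0.586598 ≈ 0.472.

0.472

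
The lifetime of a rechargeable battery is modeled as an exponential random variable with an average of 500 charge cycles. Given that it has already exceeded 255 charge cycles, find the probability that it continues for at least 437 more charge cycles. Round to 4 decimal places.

0.4173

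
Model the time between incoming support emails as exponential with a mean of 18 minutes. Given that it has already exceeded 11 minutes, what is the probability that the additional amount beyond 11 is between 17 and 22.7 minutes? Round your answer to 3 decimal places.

0.106

The rate is λ = 1/18 = 0.0555556 per minute.
Memoryless: the residual past 11 is again Exp(λ).
P(17 < residual < 22.7) = e^(−λ·17) − e^(−λ·22.7) = 0.38890 − 0.28334 ≈ 0.106.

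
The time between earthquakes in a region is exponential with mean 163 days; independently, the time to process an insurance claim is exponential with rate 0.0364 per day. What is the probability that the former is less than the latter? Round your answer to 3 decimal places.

0.144

λ_1 = 1/163 = 0.00613497, λ_2 = 0.0364.
For independent exponentials, P(the former < the latter) = λ_1/(λ_1+λ_2) = 0.00613497/0.042535 ≈ 0.144.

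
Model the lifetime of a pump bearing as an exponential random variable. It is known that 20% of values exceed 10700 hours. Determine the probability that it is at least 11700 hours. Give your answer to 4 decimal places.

e^(−λ·10700) = 0.20 ⇒ λ = −ln(0.20)/10700 = 0.000150415.
P(X > 11700) = e^(−0.000150415·11700) = e^(−1.7599) ≈ 0.1721.

0.1721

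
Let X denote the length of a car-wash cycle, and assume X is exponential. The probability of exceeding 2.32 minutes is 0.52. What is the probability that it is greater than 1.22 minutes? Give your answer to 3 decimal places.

e^(−λ·2.32) = 0.52 ⇒ λ = −ln(0.52)/2.32 = 0.281865.
P(X > 1.22) = e^(−0.281865·1.22) = e^(−0.34388) ≈ 0.709.

0.709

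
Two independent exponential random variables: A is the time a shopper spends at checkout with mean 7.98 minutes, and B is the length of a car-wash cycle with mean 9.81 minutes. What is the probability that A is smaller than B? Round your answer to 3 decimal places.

0.551

λ_1 = 1/7.98 = 0.125313, λ_2 = 1/9.81 = 0.101937.
For independent exponentials, P(A < B) = λ_1/(λ_1+λ_2) = 0.125313/0.22725 ≈ 0.551.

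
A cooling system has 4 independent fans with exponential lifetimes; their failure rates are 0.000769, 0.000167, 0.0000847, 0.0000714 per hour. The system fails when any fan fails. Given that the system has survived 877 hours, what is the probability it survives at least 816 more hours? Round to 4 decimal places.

Time to first failure ~ Exp(Σλ) with Σλ = 0.0010921.
By memorylessness, P(T > 877+816 | T > 877) = P(T > 816) = e^(−0.0010921·816) ≈ 0.4102.

0.4102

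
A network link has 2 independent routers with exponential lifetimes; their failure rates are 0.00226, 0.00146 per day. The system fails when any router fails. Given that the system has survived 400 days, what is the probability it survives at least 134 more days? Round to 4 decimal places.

Time to first failure ~ Exp(Σλ) with Σλ = 0.00372.
By memorylessness, P(T > 400+134 | T > 400) = P(T > 134) = e^(−0.00372·134) ≈ 0.6075.

0.6075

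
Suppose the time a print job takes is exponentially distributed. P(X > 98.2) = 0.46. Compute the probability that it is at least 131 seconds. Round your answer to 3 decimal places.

0.355

e^(−λ·98.2) = 0.46 ⇒ λ = −ln(0.46)/98.2 = 0.00790763.
P(X > 131) = e^(−0.00790763·131) = e^(−1.0359) ≈ 0.355.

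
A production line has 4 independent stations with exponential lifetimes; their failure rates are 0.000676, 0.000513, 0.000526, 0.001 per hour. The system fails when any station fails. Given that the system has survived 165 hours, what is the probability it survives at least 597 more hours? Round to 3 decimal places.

0.198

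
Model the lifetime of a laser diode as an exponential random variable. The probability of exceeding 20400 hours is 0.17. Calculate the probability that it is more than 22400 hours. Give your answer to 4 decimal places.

e^(−λ·20400) = 0.17 ⇒ λ = −ln(0.17)/20400 = 0.0000868606.
P(X > 22400) = e^(−0.0000868606·22400) = e^(−1.9457) ≈ 0.1429.

0.1429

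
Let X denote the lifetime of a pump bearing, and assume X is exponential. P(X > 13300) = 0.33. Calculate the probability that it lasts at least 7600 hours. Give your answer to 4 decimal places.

e^(−λ·13300) = 0.33 ⇒ λ = −ln(0.33)/13300 = 0.0000833581.
P(X > 7600) = e^(−0.0000833581·7600) = e^(−0.63352) ≈ 0.5307.

0.5307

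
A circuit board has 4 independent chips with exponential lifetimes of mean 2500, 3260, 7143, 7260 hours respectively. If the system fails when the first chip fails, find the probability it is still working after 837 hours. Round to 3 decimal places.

The first failure time is exponential with rate Σλ_i = 1/2500 + 1/3260 + 1/7143 + 1/7260 = 0.000984487 per hour.
P(min > 837) = e^(−0.000984487·837) = e^(−0.82402) ≈ 0.439.

0.439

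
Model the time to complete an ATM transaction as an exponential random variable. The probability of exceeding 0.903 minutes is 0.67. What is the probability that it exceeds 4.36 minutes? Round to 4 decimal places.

e^(−λ·0.903) = 0.67 ⇒ λ = −ln(0.67)/0.903 = 0.443497.
P(X > 4.36) = e^(−0.443497·4.36) = e^(−1.9336) ≈ 0.1446.

0.1446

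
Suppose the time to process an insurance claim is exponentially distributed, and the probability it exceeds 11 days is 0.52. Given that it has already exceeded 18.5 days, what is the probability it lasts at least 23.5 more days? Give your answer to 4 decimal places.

0.2473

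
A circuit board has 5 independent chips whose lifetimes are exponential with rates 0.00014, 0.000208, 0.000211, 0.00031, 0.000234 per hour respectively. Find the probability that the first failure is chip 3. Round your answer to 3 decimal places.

0.191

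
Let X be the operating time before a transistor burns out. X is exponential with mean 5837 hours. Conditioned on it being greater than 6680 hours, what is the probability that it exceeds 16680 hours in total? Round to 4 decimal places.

0.1803

The rate is λ = 1/5837 = 0.000171321 per hour.
The exponential is memoryless, so the remaining time is again Exp(λ): the condition X > 6680 is irrelevant.
P(X > 10000) = e^(−1.7132) ≈ 0.1803.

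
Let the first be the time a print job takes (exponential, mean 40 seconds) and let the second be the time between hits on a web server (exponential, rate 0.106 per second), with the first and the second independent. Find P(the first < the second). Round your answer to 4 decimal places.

0.1908

λ_1 = 1/40 = 0.025, λ_2 = 0.106.
For independent exponentials, P(the first < the second) = λ_1/(λ_1+λ_2) = 0.025/0.131 ≈ 0.1908.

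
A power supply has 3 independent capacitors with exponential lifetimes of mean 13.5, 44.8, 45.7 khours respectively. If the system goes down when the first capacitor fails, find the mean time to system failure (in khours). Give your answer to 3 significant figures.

8.45

The first failure time is exponential with rate Σλ_i = 1/13.5 + 1/44.8 + 1/45.7 = 0.118277 per khour.
E[min] = 1/Σλ = 1/0.118277 = 8.4547 khours.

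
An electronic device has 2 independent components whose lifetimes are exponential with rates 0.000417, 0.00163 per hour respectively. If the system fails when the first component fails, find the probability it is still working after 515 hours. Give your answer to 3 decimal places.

The time to first failure is exponential with rate Σλ = 0.000417 + 0.00163 = 0.002047.
P(min > 515) = e^(−0.002047·515) = e^(−1.0542) ≈ 0.348.

0.348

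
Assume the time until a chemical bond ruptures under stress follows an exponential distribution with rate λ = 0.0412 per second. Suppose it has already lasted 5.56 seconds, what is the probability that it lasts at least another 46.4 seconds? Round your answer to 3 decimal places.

0.148

By the memoryless property, P(X > 5.56+46.4 | X > 5.56) = P(X > 46.4).
P(X > 46.4) = e^(−1.9117) ≈ 0.148.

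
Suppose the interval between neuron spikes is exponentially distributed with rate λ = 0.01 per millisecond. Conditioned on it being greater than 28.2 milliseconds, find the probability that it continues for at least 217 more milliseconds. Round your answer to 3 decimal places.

0.114

P(X > s+t | X > s) = e^(−λ(s+t))/e^(−λs) = e^(−λt), independent of s = 28.2.
P(X > 217) = e^(−2.17) ≈ 0.114.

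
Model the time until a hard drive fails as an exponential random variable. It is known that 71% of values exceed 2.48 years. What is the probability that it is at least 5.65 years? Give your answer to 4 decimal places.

0.4583

e^(−λ·2.48) = 0.71 ⇒ λ = −ln(0.71)/2.48 = 0.138101.
P(X > 5.65) = e^(−0.138101·5.65) = e^(−0.78027) ≈ 0.4583.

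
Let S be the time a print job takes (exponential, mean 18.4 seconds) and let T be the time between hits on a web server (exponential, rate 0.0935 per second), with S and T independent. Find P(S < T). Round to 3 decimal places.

0.368

λ_1 = 1/18.4 = 0.0543478, λ_2 = 0.0935.
For independent exponentials, P(S < T) = λ_1/(λ_1+λ_2) = 0.0543478/0.147848 ≈ 0.368.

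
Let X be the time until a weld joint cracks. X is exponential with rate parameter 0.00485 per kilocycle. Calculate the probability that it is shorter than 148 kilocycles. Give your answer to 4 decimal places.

0.5122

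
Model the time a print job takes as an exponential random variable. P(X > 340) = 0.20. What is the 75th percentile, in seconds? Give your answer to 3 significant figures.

e^(−λ·340) = 0.20 ⇒ λ = −ln(0.20)/340 = 0.00473364.
75th percentile: 1 − e^(−λt) = 0.75, t = −ln(0.25)/λ = 292.86 seconds.

293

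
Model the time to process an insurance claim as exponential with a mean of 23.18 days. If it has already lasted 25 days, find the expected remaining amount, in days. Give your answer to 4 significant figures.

The rate is λ = 1/23.18 = 0.0431406 per day.
By memorylessness, the remaining amount past any threshold is again Exp(λ) with mean 1/λ = 23.18 days.

23.18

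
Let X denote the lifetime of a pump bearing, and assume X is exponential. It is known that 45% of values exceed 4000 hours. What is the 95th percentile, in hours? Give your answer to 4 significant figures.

e^(−λ·4000) = 0.45 ⇒ λ = −ln(0.45)/4000 = 0.000199627.
95th percentile: 1 − e^(−λt) = 0.95, t = −ln(0.05)/λ = 15006.7 hours.

15010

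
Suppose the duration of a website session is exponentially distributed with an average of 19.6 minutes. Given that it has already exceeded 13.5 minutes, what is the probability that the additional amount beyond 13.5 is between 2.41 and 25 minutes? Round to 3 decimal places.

The rate is λ = 1/19.6 = 0.0510204 per minute.
Memoryless: the residual past 13.5 is again Exp(λ).
P(2.41 < residual < 25) = e^(−λ·2.41) − e^(−λ·25) = 0.88430 − 0.27929 ≈ 0.605.

0.605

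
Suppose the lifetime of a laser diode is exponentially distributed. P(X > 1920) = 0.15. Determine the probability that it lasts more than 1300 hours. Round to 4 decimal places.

e^(−λ·1920) = 0.15 ⇒ λ = −ln(0.15)/1920 = 0.000988083.
P(X > 1300) = e^(−0.000988083·1300) = e^(−1.2845) ≈ 0.2768.

0.2768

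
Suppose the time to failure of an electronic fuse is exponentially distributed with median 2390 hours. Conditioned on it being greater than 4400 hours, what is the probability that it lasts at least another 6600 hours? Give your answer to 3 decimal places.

For an exponential, median = ln(2)/λ, so λ = ln 2 / 2390 = 0.00029002 per hour.
P(X > s+t | X > s) = e^(−λ(s+t))/e^(−λs) = e^(−λt), independent of s = 4400.
P(X > 6600) = e^(−1.9141) ≈ 0.147.

0.147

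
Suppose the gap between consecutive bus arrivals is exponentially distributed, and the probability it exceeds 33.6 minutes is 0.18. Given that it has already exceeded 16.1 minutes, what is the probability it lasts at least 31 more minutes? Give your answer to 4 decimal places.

0.2055

From e^(−λ·33.6) = 0.18, λ = −ln(0.18)/33.6 = 0.0510357.
Memoryless: P(X > 16.1+31 | X > 16.1) = P(X > 31) = e^(−0.0510357·31) ≈ 0.2055.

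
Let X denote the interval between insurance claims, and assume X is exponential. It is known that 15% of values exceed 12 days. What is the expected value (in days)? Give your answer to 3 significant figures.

6.33

e^(−λ·12) = 0.15 ⇒ λ = −ln(0.15)/12 = 0.158093.
Mean = 1/λ = 6.32538 days.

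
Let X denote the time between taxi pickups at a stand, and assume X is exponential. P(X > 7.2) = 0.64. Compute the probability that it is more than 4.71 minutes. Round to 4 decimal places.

e^(−λ·7.2) = 0.64 ⇒ λ = −ln(0.64)/7.2 = 0.0619843.
P(X > 4.71) = e^(−0.0619843·4.71) = e^(−0.29195) ≈ 0.7468.

0.7468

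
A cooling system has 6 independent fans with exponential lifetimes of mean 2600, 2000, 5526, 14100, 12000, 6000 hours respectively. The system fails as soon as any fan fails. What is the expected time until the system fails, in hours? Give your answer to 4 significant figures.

721.2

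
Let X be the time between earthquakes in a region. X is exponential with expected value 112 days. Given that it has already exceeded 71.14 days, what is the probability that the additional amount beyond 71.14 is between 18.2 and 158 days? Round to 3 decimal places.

0.606

The rate is λ = 1/112 = 0.00892857 per day.
Memoryless: the residual past 71.14 is again Exp(λ).
P(18.2 < residual < 158) = e^(−λ·18.2) − e^(−λ·158) = 0.85002 − 0.24397 ≈ 0.606.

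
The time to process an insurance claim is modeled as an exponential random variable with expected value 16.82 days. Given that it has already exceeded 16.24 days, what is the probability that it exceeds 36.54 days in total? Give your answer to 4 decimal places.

The rate is λ = 1/16.82 = 0.059453 per day.
P(X > s+t | X > s) = e^(−λ(s+t))/e^(−λs) = e^(−λt), independent of s = 16.24.
P(X > 20.3) = e^(−1.2069) ≈ 0.2991.

0.2991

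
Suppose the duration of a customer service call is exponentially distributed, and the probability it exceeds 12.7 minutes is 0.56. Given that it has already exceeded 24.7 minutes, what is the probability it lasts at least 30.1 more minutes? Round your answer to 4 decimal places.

0.2530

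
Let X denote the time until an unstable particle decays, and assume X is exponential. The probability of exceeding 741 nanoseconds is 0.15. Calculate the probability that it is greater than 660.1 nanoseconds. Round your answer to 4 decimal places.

0.1845

e^(−λ·741) = 0.15 ⇒ λ = −ln(0.15)/741 = 0.00256022.
P(X > 660.1) = e^(−0.00256022·660.1) = e^(−1.69) ≈ 0.1845.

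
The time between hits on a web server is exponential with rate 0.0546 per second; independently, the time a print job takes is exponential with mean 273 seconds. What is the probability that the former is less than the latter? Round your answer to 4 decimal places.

0.9371

λ_1 = 0.0546, λ_2 = 1/273 = 0.003663.
For independent exponentials, P(the former < the latter) = λ_1/(λ_1+λ_2) = 0.0546/0.058263 ≈ 0.9371.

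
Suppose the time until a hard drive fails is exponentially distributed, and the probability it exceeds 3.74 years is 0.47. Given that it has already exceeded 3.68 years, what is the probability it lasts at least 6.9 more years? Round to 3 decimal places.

0.248

From e^(−λ·3.74) = 0.47, λ = −ln(0.47)/3.74 = 0.201878.
Memoryless: P(X > 3.68+6.9 | X > 3.68) = P(X > 6.9) = e^(−0.201878·6.9) ≈ 0.248.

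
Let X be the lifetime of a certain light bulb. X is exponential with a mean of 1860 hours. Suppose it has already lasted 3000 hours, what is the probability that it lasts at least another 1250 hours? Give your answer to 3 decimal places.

The rate is λ = 1/1860 = 0.000537634 per hour.
P(X > s+t | X > s) = e^(−λ(s+t))/e^(−λs) = e^(−λt), independent of s = 3000.
P(X > 1250) = e^(−0.67204) ≈ 0.511.

0.511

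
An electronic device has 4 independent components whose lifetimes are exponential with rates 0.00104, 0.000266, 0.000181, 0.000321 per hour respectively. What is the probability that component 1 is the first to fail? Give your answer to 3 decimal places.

The time to first failure is exponential with rate Σλ = 0.00104 + 0.000266 + 0.000181 + 0.000321 = 0.001808.
P(component 1 first) = λ_1/Σλ = 0.00104/0.001808 ≈ 0.575.

0.575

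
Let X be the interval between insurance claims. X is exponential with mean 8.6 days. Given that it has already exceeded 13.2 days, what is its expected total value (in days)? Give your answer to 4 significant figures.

21.80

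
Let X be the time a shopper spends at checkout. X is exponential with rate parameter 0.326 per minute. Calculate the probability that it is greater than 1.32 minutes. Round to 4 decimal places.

0.6503

P(X > 1.32) = e^(−λ·1.32) = e^(−0.43032) ≈ 0.6503.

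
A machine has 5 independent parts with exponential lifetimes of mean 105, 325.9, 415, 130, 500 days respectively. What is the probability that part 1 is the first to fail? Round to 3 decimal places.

Rates: λ_i = 1/mean_i → 0.00952381, 0.00306843, 0.00240964, 0.00769231, 0.002; Σλ = 0.0246942.
P(part 1 first) = λ_1/Σλ = 0.00952381/0.0246942 ≈ 0.386.

0.386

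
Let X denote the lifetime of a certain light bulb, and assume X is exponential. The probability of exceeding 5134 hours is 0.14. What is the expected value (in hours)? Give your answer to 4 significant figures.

e^(−λ·5134) = 0.14 ⇒ λ = −ln(0.14)/5134 = 0.000382959.
Mean = 1/λ = 2611.24 hours.

2611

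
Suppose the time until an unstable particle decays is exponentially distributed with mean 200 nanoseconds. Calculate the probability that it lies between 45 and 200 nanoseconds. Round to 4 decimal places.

The rate is λ = 1/200 = 0.005 per nanosecond.
P(45 < X < 200) = e^(−λ·45) − e^(−λ·200) = 0.79852 − 0.36788 ≈ 0.4306.

0.4306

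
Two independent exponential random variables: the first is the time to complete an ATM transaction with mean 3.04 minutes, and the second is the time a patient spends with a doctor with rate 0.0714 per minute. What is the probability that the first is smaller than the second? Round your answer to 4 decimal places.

0.8217

λ_1 = 1/3.04 = 0.328947, λ_2 = 0.0714.
For independent exponentials, P(the first < the second) = λ_1/(λ_1+λ_2) = 0.328947/0.400347 ≈ 0.8217.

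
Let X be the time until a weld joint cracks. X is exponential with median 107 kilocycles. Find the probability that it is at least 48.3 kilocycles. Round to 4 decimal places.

0.7313

For an exponential, median = ln(2)/λ, so λ = ln 2 / 107 = 0.00647801 per kilocycle.
P(X > 48.3) = e^(−λ·48.3) = e^(−0.31289) ≈ 0.7313.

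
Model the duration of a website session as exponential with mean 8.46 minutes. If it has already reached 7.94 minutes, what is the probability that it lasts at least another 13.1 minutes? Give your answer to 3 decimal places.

0.213

The rate is λ = 1/8.46 = 0.118203 per minute.
The exponential is memoryless, so the remaining time is again Exp(λ): the condition X > 7.94 is irrelevant.
P(X > 13.1) = e^(−1.5485) ≈ 0.213.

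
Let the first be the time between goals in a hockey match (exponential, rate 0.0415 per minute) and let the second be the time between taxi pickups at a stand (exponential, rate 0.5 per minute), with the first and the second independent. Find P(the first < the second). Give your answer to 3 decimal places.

0.077

λ_1 = 0.0415, λ_2 = 0.5.
For independent exponentials, P(the first < the second) = λ_1/(λ_1+λ_2) = 0.0415/0.5415 ≈ 0.077.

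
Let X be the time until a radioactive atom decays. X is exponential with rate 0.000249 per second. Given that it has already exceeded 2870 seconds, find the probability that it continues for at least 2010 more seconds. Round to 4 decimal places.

The exponential is memoryless, so the remaining time is again Exp(λ): the condition X > 2870 is irrelevant.
P(X > 2010) = e^(−0.50049) ≈ 0.6062.

0.6062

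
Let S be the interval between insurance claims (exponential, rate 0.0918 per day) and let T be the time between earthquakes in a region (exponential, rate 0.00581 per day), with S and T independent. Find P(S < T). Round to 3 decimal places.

0.940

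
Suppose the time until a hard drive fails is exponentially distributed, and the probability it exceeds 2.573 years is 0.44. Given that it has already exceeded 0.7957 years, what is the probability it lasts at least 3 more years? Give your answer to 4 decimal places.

0.3840

From e^(−λ·2.573) = 0.44, λ = −ln(0.44)/2.573 = 0.319075.
Memoryless: P(X > 0.7957+3 | X > 0.7957) = P(X > 3) = e^(−0.319075·3) ≈ 0.3840.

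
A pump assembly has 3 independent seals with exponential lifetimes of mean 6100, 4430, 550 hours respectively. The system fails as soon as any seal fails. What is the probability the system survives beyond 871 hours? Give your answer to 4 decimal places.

The first failure time is exponential with rate Σλ_i = 1/6100 + 1/4430 + 1/550 = 0.00220785 per hour.
P(min > 871) = e^(−0.00220785·871) = e^(−1.923) ≈ 0.1462.

0.1462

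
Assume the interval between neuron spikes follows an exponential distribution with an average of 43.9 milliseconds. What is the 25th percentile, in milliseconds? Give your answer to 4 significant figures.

The rate is λ = 1/43.9 = 0.022779 per millisecond.
Set 1 − e^(−λt) = 0.25, so t = −ln(0.75)/λ = 0.28768/0.022779 ≈ 12.6292 milliseconds.

12.63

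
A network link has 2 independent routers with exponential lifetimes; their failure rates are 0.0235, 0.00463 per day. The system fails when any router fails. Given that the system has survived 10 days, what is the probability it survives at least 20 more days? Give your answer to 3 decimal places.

Time to first failure ~ Exp(Σλ) with Σλ = 0.02813.
By memorylessness, P(T > 10+20 | T > 10) = P(T > 20) = e^(−0.02813·20) ≈ 0.570.

0.570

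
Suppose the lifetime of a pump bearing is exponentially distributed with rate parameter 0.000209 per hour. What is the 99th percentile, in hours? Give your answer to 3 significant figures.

22000

Set 1 − e^(−λt) = 0.99, so t = −ln(0.01)/λ = 4.6052/0.000209 ≈ 22034.3 hours.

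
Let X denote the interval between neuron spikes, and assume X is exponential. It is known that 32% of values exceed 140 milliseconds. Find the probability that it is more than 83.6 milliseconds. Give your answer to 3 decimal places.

e^(−λ·140) = 0.32 ⇒ λ = −ln(0.32)/140 = 0.00813882.
P(X > 83.6) = e^(−0.00813882·83.6) = e^(−0.68041) ≈ 0.506.

0.506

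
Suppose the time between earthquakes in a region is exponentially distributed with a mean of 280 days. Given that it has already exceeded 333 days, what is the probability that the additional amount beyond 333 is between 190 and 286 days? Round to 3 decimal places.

The rate is λ = 1/280 = 0.00357143 per day.
Memoryless: the residual past 333 is again Exp(λ).
P(190 < residual < 286) = e^(−λ·190) − e^(−λ·286) = 0.50734 − 0.36008 ≈ 0.147.

0.147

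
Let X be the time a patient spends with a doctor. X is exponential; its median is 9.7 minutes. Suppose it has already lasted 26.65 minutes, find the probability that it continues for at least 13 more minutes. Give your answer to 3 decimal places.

0.395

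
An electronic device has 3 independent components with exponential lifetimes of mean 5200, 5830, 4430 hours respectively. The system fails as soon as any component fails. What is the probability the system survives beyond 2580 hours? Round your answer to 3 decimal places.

The first failure time is exponential with rate Σλ_i = 1/5200 + 1/5830 + 1/4430 = 0.000589568 per hour.
P(min > 2580) = e^(−0.000589568·2580) = e^(−1.5211) ≈ 0.218.

0.218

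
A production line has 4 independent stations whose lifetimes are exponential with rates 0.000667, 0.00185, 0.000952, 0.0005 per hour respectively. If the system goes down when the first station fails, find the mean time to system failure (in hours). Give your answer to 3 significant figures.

The time to first failure is exponential with rate Σλ = 0.000667 + 0.00185 + 0.000952 + 0.0005 = 0.003969.
E[min] = 1/Σλ = 1/0.003969 = 251.953 hours.

252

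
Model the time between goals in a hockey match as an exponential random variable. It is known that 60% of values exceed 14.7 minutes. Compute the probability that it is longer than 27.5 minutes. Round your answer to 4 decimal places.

e^(−λ·14.7) = 0.60 ⇒ λ = −ln(0.60)/14.7 = 0.03475.
P(X > 27.5) = e^(−0.03475·27.5) = e^(−0.95563) ≈ 0.3846.

0.3846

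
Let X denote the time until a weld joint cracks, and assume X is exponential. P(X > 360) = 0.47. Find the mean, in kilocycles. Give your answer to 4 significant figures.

e^(−λ·360) = 0.47 ⇒ λ = −ln(0.47)/360 = 0.00209728.
Mean = 1/λ = 476.807 kilocycles.

476.8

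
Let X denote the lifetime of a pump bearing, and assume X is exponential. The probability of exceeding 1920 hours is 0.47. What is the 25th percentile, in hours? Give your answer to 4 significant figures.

731.6

e^(−λ·1920) = 0.47 ⇒ λ = −ln(0.47)/1920 = 0.000393241.
25th percentile: 1 − e^(−λt) = 0.25, t = −ln(0.75)/λ = 731.567 hours.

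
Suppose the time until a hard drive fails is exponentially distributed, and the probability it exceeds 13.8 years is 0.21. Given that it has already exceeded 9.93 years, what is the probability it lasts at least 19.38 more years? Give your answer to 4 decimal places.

From e^(−λ·13.8) = 0.21, λ = −ln(0.21)/13.8 = 0.11309.
Memoryless: P(X > 9.93+19.38 | X > 9.93) = P(X > 19.38) = e^(−0.11309·19.38) ≈ 0.1117.

0.1117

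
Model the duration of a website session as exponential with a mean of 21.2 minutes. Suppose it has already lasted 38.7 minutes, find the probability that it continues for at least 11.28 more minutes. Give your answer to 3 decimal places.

The rate is λ = 1/21.2 = 0.0471698 per minute.
By the memoryless property, P(X > 38.7+11.28 | X > 38.7) = P(X > 11.28).
P(X > 11.28) = e^(−0.53208) ≈ 0.587.

0.587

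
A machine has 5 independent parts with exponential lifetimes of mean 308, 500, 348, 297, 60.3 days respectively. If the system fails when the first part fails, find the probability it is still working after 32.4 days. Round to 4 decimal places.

0.4027

The first failure time is exponential with rate Σλ_i = 1/308 + 1/500 + 1/348 + 1/297 + 1/60.3 = 0.0280711 per day.
P(min > 32.4) = e^(−0.0280711·32.4) = e^(−0.9095) ≈ 0.4027.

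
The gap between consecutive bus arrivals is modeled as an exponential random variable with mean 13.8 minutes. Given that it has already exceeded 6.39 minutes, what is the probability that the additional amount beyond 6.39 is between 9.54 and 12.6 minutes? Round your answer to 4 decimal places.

0.0996

The rate is λ = 1/13.8 = 0.0724638 per minute.
Memoryless: the residual past 6.39 is again Exp(λ).
P(9.54 < residual < 12.6) = e^(−λ·9.54) − e^(−λ·12.6) = 0.50092 − 0.40130 ≈ 0.0996.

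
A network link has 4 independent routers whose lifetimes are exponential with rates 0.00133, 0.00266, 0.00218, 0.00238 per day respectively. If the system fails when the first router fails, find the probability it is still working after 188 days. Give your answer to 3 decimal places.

0.200

The time to first failure is exponential with rate Σλ = 0.00133 + 0.00266 + 0.00218 + 0.00238 = 0.00855.
P(min > 188) = e^(−0.00855·188) = e^(−1.6074) ≈ 0.200.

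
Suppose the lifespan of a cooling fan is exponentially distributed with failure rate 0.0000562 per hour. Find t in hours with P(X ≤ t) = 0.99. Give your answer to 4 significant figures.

Set 1 − e^(−λt) = 0.99, so t = −ln(0.01)/λ = 4.6052/0.0000562 ≈ 81942.5 hours.

81940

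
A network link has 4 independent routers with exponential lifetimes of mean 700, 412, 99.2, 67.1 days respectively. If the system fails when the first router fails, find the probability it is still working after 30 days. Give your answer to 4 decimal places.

0.4210

The first failure time is exponential with rate Σλ_i = 1/700 + 1/412 + 1/99.2 + 1/67.1 = 0.0288395 per day.
P(min > 30) = e^(−0.0288395·30) = e^(−0.86519) ≈ 0.4210.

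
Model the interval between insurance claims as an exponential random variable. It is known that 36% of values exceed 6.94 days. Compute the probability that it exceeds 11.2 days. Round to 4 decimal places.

e^(−λ·6.94) = 0.36 ⇒ λ = −ln(0.36)/6.94 = 0.147212.
P(X > 11.2) = e^(−0.147212·11.2) = e^(−1.6488) ≈ 0.1923.

0.1923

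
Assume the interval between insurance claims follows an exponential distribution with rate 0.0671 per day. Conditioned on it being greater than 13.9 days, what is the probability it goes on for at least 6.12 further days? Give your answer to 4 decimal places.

0.6632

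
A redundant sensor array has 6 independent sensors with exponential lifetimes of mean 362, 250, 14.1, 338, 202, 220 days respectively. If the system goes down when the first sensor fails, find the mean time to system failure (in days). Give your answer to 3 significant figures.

The first failure time is exponential with rate Σλ_i = 1/362 + 1/250 + 1/14.1 + 1/338 + 1/202 + 1/220 = 0.0901389 per day.
E[min] = 1/Σλ = 1/0.0901389 = 11.094 days.

11.1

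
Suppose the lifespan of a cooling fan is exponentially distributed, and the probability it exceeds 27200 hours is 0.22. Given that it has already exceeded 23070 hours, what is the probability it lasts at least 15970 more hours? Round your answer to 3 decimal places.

0.411

From e^(−λ·27200) = 0.22, λ = −ln(0.22)/27200 = 0.0000556665.
Memoryless: P(X > 23070+15970 | X > 23070) = P(X > 15970) = e^(−0.0000556665·15970) ≈ 0.411.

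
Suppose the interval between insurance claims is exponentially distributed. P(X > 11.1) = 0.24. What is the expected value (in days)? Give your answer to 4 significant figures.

7.778

e^(−λ·11.1) = 0.24 ⇒ λ = −ln(0.24)/11.1 = 0.128569.
Mean = 1/λ = 7.77792 days.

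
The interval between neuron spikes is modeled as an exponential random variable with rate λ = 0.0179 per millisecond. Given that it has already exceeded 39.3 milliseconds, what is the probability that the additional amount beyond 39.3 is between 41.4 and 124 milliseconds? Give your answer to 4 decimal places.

0.3680

Memoryless: the residual past 39.3 is again Exp(λ).
P(41.4 < residual < 124) = e^(−λ·41.4) − e^(−λ·124) = 0.47661 − 0.10865 ≈ 0.3680.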